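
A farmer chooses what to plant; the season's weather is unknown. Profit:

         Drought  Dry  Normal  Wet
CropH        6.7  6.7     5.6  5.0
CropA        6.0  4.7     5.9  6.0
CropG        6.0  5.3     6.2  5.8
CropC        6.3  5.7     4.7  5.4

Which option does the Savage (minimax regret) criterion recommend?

CropH

Column bests: Drought=6.7, Dry=6.7, Normal=6.2, Wet=6.0.
CropH regrets: 0.0, 0.0, 0.6, 1.0 → max 1.0
CropA regrets: 0.7, 2.0, 0.3, 0.0 → max 2.0
CropG regrets: 0.7, 1.4, 0.0, 0.2 → max 1.4
CropC regrets: 0.4, 1.0, 1.5, 0.6 → max 1.5
Smallest max regret = 1.0 → CropH.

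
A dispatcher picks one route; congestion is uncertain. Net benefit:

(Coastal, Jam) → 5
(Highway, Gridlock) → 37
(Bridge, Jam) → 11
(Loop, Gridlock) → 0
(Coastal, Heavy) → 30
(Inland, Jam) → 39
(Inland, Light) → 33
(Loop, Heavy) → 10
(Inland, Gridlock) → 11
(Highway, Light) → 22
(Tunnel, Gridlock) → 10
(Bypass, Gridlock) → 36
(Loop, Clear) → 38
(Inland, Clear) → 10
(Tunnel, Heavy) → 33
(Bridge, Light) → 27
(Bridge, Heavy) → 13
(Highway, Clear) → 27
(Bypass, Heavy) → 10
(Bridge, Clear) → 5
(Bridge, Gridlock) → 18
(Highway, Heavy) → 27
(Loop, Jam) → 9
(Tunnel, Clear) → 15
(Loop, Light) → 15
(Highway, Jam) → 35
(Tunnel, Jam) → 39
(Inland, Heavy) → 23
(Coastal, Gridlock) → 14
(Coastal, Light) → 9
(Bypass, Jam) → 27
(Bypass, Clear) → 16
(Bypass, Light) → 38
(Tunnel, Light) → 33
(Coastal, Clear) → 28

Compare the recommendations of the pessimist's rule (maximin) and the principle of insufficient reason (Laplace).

Row minima: Loop=0, Highway=22, Coastal=5, Bridge=5, Inland=10, Bypass=10, Tunnel=10
Best worst-case = 22 → Highway.
Row averages: Loop=14.4, Highway=29.6, Coastal=17.2, Bridge=14.8, Inland=23.2, Bypass=25.4, Tunnel=26
Highest average = 29.6 → Highway.

maximin → Highway; laplace → Highway (agree)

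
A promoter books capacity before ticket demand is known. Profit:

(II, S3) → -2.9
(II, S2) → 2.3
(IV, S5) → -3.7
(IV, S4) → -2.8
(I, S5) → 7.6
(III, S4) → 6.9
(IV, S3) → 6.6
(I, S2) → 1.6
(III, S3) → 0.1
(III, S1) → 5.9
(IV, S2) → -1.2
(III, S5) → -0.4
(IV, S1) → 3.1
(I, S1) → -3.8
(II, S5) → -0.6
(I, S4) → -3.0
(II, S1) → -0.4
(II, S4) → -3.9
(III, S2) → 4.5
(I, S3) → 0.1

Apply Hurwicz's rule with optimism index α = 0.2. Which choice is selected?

I: 0.2·7.6 + 0.8·(-3.8) = -1.52
II: 0.2·2.3 + 0.8·(-3.9) = -2.66
III: 0.2·6.9 + 0.8·(-0.4) = 1.06
IV: 0.2·6.6 + 0.8·(-3.7) = -1.64
Highest Hurwicz score = 1.06 → III.

III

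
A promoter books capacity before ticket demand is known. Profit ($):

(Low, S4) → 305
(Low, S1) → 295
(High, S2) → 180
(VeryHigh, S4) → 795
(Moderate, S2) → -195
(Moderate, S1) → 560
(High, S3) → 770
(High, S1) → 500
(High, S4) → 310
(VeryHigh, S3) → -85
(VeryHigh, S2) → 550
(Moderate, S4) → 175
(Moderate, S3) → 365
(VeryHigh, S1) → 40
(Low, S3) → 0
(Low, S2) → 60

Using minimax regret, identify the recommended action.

High

Column bests: S1=560, S2=550, S3=770, S4=795.
Low regrets: 265, 490, 770, 490 → max 770
Moderate regrets: 0, 745, 405, 620 → max 745
High regrets: 60, 370, 0, 485 → max 485
VeryHigh regrets: 520, 0, 855, 0 → max 855
Smallest max regret = 485 → High.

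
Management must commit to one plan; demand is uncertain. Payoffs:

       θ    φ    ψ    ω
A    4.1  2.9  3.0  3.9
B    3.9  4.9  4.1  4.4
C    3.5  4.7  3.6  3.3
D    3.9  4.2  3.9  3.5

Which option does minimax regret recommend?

Column bests: θ=4.1, φ=4.9, ψ=4.1, ω=4.4.
A regrets: 0.0, 2.0, 1.1, 0.5 → max 2.0
B regrets: 0.2, 0.0, 0.0, 0.0 → max 0.2
C regrets: 0.6, 0.2, 0.5, 1.1 → max 1.1
D regrets: 0.2, 0.7, 0.2, 0.9 → max 0.9
Smallest max regret = 0.2 → B.

B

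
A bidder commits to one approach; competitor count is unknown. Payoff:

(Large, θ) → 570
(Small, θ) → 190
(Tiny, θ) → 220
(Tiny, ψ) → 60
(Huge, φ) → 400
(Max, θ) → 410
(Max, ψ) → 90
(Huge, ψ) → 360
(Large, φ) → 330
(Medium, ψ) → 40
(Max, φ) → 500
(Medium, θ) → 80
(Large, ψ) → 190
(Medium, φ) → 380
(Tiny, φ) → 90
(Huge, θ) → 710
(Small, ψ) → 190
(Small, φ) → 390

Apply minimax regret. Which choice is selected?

Huge

Column bests: θ=710, φ=500, ψ=360.
Tiny regrets: 490, 410, 300 → max 490
Small regrets: 520, 110, 170 → max 520
Medium regrets: 630, 120, 320 → max 630
Large regrets: 140, 170, 170 → max 170
Huge regrets: 0, 100, 0 → max 100
Max regrets: 300, 0, 270 → max 300
Smallest max regret = 100 → Huge.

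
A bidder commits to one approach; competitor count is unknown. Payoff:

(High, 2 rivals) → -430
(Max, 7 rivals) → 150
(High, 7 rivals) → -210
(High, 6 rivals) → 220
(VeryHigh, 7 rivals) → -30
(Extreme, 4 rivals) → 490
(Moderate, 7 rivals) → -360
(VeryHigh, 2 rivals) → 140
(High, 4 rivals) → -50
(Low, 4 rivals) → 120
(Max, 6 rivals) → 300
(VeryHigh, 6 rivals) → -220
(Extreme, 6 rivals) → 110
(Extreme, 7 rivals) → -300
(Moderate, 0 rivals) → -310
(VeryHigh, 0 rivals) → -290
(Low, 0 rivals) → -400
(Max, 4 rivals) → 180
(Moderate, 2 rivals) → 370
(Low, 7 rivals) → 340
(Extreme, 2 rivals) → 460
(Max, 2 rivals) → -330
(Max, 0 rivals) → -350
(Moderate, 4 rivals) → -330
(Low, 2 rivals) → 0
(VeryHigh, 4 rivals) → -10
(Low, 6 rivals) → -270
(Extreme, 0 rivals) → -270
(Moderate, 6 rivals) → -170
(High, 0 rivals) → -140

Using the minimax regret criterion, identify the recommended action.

Column bests: 0 rivals=-140, 2 rivals=460, 4 rivals=490, 6 rivals=300, 7 rivals=340.
Low regrets: 260, 460, 370, 570, 0 → max 570
Moderate regrets: 170, 90, 820, 470, 700 → max 820
High regrets: 0, 890, 540, 80, 550 → max 890
VeryHigh regrets: 150, 320, 500, 520, 370 → max 520
Extreme regrets: 130, 0, 0, 190, 640 → max 640
Max regrets: 210, 790, 310, 0, 190 → max 790
Smallest max regret = 520 → VeryHigh.

VeryHigh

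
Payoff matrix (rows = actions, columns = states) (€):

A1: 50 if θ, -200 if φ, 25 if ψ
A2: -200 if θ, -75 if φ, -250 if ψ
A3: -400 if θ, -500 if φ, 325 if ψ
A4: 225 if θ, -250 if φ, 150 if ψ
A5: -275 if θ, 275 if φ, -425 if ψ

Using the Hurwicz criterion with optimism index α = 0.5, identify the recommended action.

A4

A1: 0.5·50 + 0.5·(-200) = -75
A2: 0.5·(-75) + 0.5·(-250) = -162.5
A3: 0.5·325 + 0.5·(-500) = -87.5
A4: 0.5·225 + 0.5·(-250) = -12.5
A5: 0.5·275 + 0.5·(-425) = -75
Highest Hurwicz score = -12.5 → A4.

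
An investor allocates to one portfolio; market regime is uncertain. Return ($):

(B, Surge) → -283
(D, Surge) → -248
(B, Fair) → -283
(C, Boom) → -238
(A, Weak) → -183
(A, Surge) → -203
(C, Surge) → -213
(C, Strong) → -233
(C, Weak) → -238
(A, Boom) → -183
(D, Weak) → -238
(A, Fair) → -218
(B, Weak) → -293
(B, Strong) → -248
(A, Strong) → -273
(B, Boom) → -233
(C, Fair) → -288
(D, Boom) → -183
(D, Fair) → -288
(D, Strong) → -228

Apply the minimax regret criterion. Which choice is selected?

Column bests: Weak=-183, Fair=-218, Strong=-228, Boom=-183, Surge=-203.
A regrets: 0, 0, 45, 0, 0 → max 45
B regrets: 110, 65, 20, 50, 80 → max 110
C regrets: 55, 70, 5, 55, 10 → max 70
D regrets: 55, 70, 0, 0, 45 → max 70
Smallest max regret = 45 → A.

A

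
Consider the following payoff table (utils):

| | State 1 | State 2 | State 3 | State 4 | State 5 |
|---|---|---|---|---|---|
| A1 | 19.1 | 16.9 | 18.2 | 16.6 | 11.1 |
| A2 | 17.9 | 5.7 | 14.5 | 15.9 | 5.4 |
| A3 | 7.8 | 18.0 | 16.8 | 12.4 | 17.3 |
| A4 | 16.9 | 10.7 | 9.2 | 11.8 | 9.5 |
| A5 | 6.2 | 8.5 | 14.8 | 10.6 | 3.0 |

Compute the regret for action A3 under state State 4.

4.2

Best payoff under State 4 is 16.6.
Regret = 16.6 − 12.4 = 4.2.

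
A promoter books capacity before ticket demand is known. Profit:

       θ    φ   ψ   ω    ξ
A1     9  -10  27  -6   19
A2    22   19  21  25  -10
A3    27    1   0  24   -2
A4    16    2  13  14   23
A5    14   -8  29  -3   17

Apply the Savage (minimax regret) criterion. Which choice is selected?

Column bests: θ=27, φ=19, ψ=29, ω=25, ξ=23.
A1 regrets: 18, 29, 2, 31, 4 → max 31
A2 regrets: 5, 0, 8, 0, 33 → max 33
A3 regrets: 0, 18, 29, 1, 25 → max 29
A4 regrets: 11, 17, 16, 11, 0 → max 17
A5 regrets: 13, 27, 0, 28, 6 → max 28
Smallest max regret = 17 → A4.

A4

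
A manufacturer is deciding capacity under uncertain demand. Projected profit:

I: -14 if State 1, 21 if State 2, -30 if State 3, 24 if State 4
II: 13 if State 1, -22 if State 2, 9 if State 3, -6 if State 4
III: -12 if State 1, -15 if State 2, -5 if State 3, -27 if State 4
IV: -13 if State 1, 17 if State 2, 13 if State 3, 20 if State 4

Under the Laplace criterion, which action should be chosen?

Row averages: I=0.25, II=-1.5, III=-14.75, IV=9.25
Highest average = 9.25 → IV.

IV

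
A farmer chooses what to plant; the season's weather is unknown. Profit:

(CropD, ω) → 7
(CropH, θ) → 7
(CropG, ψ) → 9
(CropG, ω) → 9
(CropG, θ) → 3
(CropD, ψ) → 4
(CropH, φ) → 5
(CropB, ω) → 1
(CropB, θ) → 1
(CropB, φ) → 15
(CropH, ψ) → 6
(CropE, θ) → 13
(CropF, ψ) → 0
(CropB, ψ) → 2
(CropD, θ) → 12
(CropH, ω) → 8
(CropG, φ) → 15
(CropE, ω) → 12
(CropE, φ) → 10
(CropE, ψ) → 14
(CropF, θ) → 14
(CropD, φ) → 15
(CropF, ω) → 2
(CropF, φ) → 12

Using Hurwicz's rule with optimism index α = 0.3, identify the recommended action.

CropG: 0.3·15 + 0.7·3 = 6.6
CropE: 0.3·14 + 0.7·10 = 11.2
CropB: 0.3·15 + 0.7·1 = 5.2
CropH: 0.3·8 + 0.7·5 = 5.9
CropD: 0.3·15 + 0.7·4 = 7.3
CropF: 0.3·14 + 0.7·0 = 4.2
Highest Hurwicz score = 11.2 → CropE.

CropE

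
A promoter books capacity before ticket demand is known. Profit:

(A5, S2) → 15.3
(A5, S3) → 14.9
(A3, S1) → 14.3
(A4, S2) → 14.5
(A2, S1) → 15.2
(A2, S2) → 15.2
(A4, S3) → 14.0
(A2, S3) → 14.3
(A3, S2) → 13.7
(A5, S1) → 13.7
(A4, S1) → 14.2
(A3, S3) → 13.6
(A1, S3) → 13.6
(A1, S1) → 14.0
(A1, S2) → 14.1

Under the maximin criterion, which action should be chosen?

Row minima: A1=13.6, A2=14.3, A3=13.6, A4=14.0, A5=13.7
Best worst-case = 14.3 → A2.

A2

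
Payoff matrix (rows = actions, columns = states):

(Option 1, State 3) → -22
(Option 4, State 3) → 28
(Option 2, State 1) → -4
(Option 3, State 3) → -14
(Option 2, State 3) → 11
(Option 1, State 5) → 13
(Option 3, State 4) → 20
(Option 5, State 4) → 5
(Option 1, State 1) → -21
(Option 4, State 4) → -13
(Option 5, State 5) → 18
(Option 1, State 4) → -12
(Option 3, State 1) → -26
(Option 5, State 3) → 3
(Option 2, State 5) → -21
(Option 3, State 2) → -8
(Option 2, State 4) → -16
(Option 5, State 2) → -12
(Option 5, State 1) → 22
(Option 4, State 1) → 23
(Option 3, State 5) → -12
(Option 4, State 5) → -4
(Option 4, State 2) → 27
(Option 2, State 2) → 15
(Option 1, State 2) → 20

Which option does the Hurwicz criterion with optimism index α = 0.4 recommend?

Option 1: 0.4·20 + 0.6·(-22) = -5.2
Option 2: 0.4·15 + 0.6·(-21) = -6.6
Option 3: 0.4·20 + 0.6·(-26) = -7.6
Option 4: 0.4·28 + 0.6·(-13) = 3.4
Option 5: 0.4·22 + 0.6·(-12) = 1.6
Highest Hurwicz score = 3.4 → Option 4.

Option 4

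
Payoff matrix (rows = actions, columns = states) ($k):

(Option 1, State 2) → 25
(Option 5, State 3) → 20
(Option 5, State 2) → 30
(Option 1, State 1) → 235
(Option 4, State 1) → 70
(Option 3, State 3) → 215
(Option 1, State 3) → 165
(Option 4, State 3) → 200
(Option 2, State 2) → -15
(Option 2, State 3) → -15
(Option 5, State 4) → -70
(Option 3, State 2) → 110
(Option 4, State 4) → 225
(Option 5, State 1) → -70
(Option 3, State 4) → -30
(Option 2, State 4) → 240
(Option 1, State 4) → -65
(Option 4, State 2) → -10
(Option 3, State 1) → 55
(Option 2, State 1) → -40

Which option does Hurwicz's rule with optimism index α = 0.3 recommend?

Option 1: 0.3·235 + 0.7·(-65) = 25
Option 2: 0.3·240 + 0.7·(-40) = 44
Option 3: 0.3·215 + 0.7·(-30) = 43.5
Option 4: 0.3·225 + 0.7·(-10) = 60.5
Option 5: 0.3·30 + 0.7·(-70) = -40
Highest Hurwicz score = 60.5 → Option 4.

Option 4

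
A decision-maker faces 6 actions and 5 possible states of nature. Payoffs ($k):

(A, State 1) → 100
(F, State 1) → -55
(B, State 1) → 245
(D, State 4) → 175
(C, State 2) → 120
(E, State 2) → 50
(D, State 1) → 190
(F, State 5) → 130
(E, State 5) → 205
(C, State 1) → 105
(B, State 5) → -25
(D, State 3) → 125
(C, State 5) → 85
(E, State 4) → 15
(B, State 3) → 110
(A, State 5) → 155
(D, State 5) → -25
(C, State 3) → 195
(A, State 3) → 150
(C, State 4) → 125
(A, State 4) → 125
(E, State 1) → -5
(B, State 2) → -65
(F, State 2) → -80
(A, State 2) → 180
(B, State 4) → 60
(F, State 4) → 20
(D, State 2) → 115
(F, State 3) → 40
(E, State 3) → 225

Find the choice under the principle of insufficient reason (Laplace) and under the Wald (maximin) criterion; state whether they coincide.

Row averages: A=142, B=65, C=126, D=116, E=98, F=11
Highest average = 142 → A.
Row minima: A=100, B=-65, C=85, D=-25, E=-5, F=-80
Best worst-case = 100 → A.

laplace → A; maximin → A (agree)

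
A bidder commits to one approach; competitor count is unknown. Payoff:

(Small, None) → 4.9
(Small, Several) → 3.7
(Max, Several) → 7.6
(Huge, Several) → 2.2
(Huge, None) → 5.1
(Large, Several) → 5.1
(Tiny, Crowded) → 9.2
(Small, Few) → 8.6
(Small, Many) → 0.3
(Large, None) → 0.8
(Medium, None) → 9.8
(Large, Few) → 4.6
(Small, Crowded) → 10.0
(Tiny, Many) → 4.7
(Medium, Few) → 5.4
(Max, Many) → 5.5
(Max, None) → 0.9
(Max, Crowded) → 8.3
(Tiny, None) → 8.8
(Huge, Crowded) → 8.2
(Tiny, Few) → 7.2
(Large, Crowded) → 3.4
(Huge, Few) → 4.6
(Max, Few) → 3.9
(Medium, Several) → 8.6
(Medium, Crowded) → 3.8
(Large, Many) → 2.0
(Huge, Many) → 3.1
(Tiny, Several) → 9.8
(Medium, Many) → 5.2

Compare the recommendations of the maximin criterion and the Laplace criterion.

Row minima: Tiny=4.7, Small=0.3, Medium=3.8, Large=0.8, Huge=2.2, Max=0.9
Best worst-case = 4.7 → Tiny.
Row averages: Tiny=7.94, Small=5.5, Medium=6.56, Large=3.18, Huge=4.64, Max=5.24
Highest average = 7.94 → Tiny.

maximin → Tiny; laplace → Tiny (agree)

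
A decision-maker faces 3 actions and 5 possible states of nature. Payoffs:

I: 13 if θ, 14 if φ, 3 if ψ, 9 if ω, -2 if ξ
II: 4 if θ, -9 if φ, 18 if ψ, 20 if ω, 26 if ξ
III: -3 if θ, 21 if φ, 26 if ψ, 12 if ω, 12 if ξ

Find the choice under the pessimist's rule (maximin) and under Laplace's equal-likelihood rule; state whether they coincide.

maximin → I; laplace → III (disagree)

Row minima: I=-2, II=-9, III=-3
Best worst-case = -2 → I.
Row averages: I=7.4, II=11.8, III=13.6
Highest average = 13.6 → III.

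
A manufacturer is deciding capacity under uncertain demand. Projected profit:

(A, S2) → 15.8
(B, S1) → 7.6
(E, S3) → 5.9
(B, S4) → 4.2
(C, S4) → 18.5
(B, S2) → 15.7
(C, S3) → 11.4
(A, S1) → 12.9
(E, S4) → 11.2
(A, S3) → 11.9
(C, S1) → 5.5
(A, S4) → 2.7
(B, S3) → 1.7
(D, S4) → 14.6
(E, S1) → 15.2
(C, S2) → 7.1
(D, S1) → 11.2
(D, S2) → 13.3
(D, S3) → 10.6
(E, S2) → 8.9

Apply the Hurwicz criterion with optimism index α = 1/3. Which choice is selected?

A: 1/3·15.8 + 2/3·2.7 = 106/15
B: 1/3·15.7 + 2/3·1.7 = 191/30
C: 1/3·18.5 + 2/3·5.5 = 59/6
D: 1/3·14.6 + 2/3·10.6 = 179/15
E: 1/3·15.2 + 2/3·5.9 = 9
Highest Hurwicz score = 179/15 → D.

D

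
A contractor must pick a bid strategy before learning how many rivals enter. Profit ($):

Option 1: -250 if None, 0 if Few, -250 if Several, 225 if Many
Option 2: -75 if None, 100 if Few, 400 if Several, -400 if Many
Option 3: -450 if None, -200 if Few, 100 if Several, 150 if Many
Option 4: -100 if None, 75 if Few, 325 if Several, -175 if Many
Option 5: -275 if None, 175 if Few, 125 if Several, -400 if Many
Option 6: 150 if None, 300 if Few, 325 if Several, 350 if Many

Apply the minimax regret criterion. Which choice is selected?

Option 6

Column bests: None=150, Few=300, Several=400, Many=350.
Option 1 regrets: 400, 300, 650, 125 → max 650
Option 2 regrets: 225, 200, 0, 750 → max 750
Option 3 regrets: 600, 500, 300, 200 → max 600
Option 4 regrets: 250, 225, 75, 525 → max 525
Option 5 regrets: 425, 125, 275, 750 → max 750
Option 6 regrets: 0, 0, 75, 0 → max 75
Smallest max regret = 75 → Option 6.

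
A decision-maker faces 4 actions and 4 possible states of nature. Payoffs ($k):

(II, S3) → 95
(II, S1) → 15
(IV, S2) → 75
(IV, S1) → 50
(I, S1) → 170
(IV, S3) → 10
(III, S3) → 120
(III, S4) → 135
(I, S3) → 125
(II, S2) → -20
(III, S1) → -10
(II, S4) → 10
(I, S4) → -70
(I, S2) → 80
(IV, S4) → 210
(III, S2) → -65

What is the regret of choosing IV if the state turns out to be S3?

115

Best payoff under S3 is 125.
Regret = 125 − 10 = 115.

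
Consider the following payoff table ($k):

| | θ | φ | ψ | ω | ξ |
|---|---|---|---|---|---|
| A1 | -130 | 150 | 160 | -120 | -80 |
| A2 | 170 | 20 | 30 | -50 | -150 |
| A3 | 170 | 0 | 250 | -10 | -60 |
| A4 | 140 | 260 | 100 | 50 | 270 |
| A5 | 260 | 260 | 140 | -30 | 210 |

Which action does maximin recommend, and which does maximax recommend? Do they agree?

Row minima: A1=-130, A2=-150, A3=-60, A4=50, A5=-30
Best worst-case = 50 → A4.
Row maxima: A1=160, A2=170, A3=250, A4=270, A5=260
Best best-case = 270 → A4.

maximin → A4; maximax → A4 (agree)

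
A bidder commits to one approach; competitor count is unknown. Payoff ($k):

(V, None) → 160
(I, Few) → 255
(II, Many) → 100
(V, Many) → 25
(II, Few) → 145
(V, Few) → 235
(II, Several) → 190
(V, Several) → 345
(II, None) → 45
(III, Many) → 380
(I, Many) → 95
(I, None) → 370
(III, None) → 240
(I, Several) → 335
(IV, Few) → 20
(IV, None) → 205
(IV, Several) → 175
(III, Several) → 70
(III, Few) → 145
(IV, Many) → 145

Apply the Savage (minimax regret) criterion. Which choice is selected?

IV

Column bests: None=370, Few=255, Several=345, Many=380.
I regrets: 0, 0, 10, 285 → max 285
II regrets: 325, 110, 155, 280 → max 325
III regrets: 130, 110, 275, 0 → max 275
IV regrets: 165, 235, 170, 235 → max 235
V regrets: 210, 20, 0, 355 → max 355
Smallest max regret = 235 → IV.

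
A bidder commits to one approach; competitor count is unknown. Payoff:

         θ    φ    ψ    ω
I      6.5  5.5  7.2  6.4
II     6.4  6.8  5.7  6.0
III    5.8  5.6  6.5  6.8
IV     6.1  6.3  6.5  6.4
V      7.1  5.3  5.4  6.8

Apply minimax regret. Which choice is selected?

IV

Column bests: θ=7.1, φ=6.8, ψ=7.2, ω=6.8.
I regrets: 0.6, 1.3, 0.0, 0.4 → max 1.3
II regrets: 0.7, 0.0, 1.5, 0.8 → max 1.5
III regrets: 1.3, 1.2, 0.7, 0.0 → max 1.3
IV regrets: 1.0, 0.5, 0.7, 0.4 → max 1.0
V regrets: 0.0, 1.5, 1.8, 0.0 → max 1.8
Smallest max regret = 1.0 → IV.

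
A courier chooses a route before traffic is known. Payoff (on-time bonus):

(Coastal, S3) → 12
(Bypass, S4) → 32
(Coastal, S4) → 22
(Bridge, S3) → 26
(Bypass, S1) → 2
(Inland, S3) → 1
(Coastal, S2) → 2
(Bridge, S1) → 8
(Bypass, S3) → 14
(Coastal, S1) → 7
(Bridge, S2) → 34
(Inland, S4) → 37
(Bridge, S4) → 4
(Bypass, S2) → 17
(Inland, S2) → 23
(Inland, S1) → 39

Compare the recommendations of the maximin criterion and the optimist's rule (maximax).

Row minima: Coastal=2, Inland=1, Bridge=4, Bypass=2
Best worst-case = 4 → Bridge.
Row maxima: Coastal=22, Inland=39, Bridge=34, Bypass=32
Best best-case = 39 → Inland.

maximin → Bridge; maximax → Inland (disagree)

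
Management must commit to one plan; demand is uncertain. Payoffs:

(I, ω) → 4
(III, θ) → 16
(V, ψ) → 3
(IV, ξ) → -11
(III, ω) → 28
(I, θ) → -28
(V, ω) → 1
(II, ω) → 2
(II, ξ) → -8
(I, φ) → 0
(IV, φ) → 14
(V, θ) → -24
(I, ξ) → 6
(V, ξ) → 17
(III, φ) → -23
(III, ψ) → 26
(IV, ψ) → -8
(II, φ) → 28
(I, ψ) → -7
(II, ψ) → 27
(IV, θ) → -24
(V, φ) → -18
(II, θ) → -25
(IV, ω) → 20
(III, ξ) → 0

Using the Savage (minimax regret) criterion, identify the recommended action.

IV

Column bests: θ=16, φ=28, ψ=27, ω=28, ξ=17.
I regrets: 44, 28, 34, 24, 11 → max 44
II regrets: 41, 0, 0, 26, 25 → max 41
III regrets: 0, 51, 1, 0, 17 → max 51
IV regrets: 40, 14, 35, 8, 28 → max 40
V regrets: 40, 46, 24, 27, 0 → max 46
Smallest max regret = 40 → IV.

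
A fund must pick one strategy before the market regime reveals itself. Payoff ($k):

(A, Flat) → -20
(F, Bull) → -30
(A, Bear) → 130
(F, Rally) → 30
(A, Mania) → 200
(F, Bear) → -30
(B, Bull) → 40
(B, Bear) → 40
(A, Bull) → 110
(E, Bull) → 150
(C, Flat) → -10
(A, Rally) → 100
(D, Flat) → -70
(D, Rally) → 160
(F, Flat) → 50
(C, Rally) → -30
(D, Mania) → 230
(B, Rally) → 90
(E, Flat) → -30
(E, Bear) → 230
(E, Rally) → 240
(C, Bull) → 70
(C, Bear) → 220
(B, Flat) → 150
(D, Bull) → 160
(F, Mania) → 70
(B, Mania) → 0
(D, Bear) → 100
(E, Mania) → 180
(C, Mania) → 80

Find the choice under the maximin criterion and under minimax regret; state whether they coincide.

maximin → B; minimax regret → A (disagree)

Row minima: A=-20, B=0, C=-30, D=-70, E=-30, F=-30
Best worst-case = 0 → B.
Column bests: Bear=230, Flat=150, Bull=160, Rally=240, Mania=230.
A regrets: 100, 170, 50, 140, 30 → max 170
B regrets: 190, 0, 120, 150, 230 → max 230
C regrets: 10, 160, 90, 270, 150 → max 270
D regrets: 130, 220, 0, 80, 0 → max 220
E regrets: 0, 180, 10, 0, 50 → max 180
F regrets: 260, 100, 190, 210, 160 → max 260
Smallest max regret = 170 → A.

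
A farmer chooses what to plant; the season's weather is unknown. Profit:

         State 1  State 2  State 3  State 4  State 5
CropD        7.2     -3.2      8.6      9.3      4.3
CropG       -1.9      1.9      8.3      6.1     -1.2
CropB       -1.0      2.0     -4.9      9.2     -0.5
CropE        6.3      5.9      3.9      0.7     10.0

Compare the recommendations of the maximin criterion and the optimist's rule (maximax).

Row minima: CropD=-3.2, CropG=-1.9, CropB=-4.9, CropE=0.7
Best worst-case = 0.7 → CropE.
Row maxima: CropD=9.3, CropG=8.3, CropB=9.2, CropE=10.0
Best best-case = 10.0 → CropE.

maximin → CropE; maximax → CropE (agree)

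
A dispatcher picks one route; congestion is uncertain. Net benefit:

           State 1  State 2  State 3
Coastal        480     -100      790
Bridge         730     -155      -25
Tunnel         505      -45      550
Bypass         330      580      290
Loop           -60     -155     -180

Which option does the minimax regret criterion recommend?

Bypass

Column bests: State 1=730, State 2=580, State 3=790.
Coastal regrets: 250, 680, 0 → max 680
Bridge regrets: 0, 735, 815 → max 815
Tunnel regrets: 225, 625, 240 → max 625
Bypass regrets: 400, 0, 500 → max 500
Loop regrets: 790, 735, 970 → max 970
Smallest max regret = 500 → Bypass.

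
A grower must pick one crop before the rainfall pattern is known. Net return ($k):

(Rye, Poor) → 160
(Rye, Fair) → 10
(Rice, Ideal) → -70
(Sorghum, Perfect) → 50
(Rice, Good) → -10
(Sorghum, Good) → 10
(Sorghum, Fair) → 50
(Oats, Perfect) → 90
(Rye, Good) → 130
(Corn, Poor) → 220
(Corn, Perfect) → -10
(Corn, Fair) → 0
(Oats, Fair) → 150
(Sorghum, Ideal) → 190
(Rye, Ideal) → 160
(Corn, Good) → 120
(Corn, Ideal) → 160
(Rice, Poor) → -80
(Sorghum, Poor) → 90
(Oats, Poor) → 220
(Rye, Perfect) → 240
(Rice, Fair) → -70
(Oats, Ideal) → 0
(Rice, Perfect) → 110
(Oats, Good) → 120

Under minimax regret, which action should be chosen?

Column bests: Poor=220, Fair=150, Good=130, Ideal=190, Perfect=240.
Rice regrets: 300, 220, 140, 260, 130 → max 300
Sorghum regrets: 130, 100, 120, 0, 190 → max 190
Corn regrets: 0, 150, 10, 30, 250 → max 250
Rye regrets: 60, 140, 0, 30, 0 → max 140
Oats regrets: 0, 0, 10, 190, 150 → max 190
Smallest max regret = 140 → Rye.

Rye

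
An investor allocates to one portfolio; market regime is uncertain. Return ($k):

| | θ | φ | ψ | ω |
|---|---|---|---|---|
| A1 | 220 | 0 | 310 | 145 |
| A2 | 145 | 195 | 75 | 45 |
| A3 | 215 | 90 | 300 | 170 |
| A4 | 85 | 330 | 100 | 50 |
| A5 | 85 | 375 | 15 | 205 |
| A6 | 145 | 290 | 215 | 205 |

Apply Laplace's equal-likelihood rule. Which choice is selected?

Row averages: A1=168.75, A2=115, A3=193.75, A4=141.25, A5=170, A6=213.75
Highest average = 213.75 → A6.

A6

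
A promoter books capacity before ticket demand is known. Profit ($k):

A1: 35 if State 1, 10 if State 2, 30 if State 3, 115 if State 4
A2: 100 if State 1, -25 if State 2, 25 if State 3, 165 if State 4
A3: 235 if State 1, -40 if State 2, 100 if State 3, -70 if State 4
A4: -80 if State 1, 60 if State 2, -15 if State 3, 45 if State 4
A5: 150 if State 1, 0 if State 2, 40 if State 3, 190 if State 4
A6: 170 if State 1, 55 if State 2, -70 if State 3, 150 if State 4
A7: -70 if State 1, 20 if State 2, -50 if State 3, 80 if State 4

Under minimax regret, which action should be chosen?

Column bests: State 1=235, State 2=60, State 3=100, State 4=190.
A1 regrets: 200, 50, 70, 75 → max 200
A2 regrets: 135, 85, 75, 25 → max 135
A3 regrets: 0, 100, 0, 260 → max 260
A4 regrets: 315, 0, 115, 145 → max 315
A5 regrets: 85, 60, 60, 0 → max 85
A6 regrets: 65, 5, 170, 40 → max 170
A7 regrets: 305, 40, 150, 110 → max 305
Smallest max regret = 85 → A5.

A5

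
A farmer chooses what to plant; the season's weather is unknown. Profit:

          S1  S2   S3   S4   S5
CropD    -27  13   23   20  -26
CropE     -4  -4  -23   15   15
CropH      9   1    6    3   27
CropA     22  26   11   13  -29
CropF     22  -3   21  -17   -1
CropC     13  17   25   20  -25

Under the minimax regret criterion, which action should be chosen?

CropH

Column bests: S1=22, S2=26, S3=25, S4=20, S5=27.
CropD regrets: 49, 13, 2, 0, 53 → max 53
CropE regrets: 26, 30, 48, 5, 12 → max 48
CropH regrets: 13, 25, 19, 17, 0 → max 25
CropA regrets: 0, 0, 14, 7, 56 → max 56
CropF regrets: 0, 29, 4, 37, 28 → max 37
CropC regrets: 9, 9, 0, 0, 52 → max 52
Smallest max regret = 25 → CropH.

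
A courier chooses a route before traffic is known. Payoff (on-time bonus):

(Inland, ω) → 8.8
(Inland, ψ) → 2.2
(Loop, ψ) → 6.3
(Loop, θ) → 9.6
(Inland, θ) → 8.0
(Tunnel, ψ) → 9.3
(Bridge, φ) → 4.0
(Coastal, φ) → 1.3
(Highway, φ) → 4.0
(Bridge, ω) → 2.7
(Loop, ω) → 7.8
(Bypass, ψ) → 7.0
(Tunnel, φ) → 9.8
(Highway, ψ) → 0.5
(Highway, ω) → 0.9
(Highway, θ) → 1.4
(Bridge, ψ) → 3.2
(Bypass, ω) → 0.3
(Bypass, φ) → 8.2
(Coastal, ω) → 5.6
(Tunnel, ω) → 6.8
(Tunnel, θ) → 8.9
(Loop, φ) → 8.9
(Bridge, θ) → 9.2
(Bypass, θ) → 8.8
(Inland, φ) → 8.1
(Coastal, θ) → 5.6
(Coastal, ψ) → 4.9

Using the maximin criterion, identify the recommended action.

Row minima: Bridge=2.7, Inland=2.2, Highway=0.5, Tunnel=6.8, Bypass=0.3, Coastal=1.3, Loop=6.3
Best worst-case = 6.8 → Tunnel.

Tunnel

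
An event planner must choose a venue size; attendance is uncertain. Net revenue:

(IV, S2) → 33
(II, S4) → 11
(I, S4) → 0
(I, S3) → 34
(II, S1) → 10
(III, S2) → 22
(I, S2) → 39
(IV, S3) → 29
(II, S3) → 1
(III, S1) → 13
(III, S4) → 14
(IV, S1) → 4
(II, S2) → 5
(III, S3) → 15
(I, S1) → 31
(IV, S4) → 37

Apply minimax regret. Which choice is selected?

Column bests: S1=31, S2=39, S3=34, S4=37.
I regrets: 0, 0, 0, 37 → max 37
II regrets: 21, 34, 33, 26 → max 34
III regrets: 18, 17, 19, 23 → max 23
IV regrets: 27, 6, 5, 0 → max 27
Smallest max regret = 23 → III.

III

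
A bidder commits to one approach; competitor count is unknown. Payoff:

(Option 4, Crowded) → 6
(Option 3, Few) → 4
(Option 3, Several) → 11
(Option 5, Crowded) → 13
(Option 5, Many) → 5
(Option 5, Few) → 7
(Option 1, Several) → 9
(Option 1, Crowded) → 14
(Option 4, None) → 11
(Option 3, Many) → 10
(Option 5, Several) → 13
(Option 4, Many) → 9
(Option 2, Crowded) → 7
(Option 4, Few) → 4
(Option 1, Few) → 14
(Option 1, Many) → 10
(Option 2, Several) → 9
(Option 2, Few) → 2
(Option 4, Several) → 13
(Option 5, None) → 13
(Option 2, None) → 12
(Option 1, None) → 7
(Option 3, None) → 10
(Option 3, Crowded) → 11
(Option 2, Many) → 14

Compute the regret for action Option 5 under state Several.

0

Best payoff under Several is 13.
Regret = 13 − 13 = 0.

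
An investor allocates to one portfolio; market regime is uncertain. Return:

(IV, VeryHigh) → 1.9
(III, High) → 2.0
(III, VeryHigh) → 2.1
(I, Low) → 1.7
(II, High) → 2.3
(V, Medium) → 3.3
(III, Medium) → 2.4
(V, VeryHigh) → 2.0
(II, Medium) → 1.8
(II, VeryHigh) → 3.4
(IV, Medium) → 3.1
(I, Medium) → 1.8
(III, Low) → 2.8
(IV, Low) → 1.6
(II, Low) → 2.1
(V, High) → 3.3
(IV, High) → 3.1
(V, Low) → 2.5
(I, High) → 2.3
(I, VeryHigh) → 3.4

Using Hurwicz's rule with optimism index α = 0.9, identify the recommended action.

I: 0.9·3.4 + 0.1·1.7 = 3.23
II: 0.9·3.4 + 0.1·1.8 = 3.24
III: 0.9·2.8 + 0.1·2.0 = 2.72
IV: 0.9·3.1 + 0.1·1.6 = 2.95
V: 0.9·3.3 + 0.1·2.0 = 3.17
Highest Hurwicz score = 3.24 → II.

II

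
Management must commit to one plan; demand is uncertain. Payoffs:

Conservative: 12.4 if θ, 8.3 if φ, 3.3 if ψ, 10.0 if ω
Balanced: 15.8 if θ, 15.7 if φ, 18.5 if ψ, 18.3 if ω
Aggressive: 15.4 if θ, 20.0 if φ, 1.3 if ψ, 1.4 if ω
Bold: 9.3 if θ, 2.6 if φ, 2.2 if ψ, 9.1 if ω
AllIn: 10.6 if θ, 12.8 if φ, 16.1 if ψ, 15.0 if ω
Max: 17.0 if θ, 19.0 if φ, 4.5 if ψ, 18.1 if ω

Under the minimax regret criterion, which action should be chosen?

Balanced

Column bests: θ=17.0, φ=20.0, ψ=18.5, ω=18.3.
Conservative regrets: 4.6, 11.7, 15.2, 8.3 → max 15.2
Balanced regrets: 1.2, 4.3, 0.0, 0.0 → max 4.3
Aggressive regrets: 1.6, 0.0, 17.2, 16.9 → max 17.2
Bold regrets: 7.7, 17.4, 16.3, 9.2 → max 17.4
AllIn regrets: 6.4, 7.2, 2.4, 3.3 → max 7.2
Max regrets: 0.0, 1.0, 14.0, 0.2 → max 14.0
Smallest max regret = 4.3 → Balanced.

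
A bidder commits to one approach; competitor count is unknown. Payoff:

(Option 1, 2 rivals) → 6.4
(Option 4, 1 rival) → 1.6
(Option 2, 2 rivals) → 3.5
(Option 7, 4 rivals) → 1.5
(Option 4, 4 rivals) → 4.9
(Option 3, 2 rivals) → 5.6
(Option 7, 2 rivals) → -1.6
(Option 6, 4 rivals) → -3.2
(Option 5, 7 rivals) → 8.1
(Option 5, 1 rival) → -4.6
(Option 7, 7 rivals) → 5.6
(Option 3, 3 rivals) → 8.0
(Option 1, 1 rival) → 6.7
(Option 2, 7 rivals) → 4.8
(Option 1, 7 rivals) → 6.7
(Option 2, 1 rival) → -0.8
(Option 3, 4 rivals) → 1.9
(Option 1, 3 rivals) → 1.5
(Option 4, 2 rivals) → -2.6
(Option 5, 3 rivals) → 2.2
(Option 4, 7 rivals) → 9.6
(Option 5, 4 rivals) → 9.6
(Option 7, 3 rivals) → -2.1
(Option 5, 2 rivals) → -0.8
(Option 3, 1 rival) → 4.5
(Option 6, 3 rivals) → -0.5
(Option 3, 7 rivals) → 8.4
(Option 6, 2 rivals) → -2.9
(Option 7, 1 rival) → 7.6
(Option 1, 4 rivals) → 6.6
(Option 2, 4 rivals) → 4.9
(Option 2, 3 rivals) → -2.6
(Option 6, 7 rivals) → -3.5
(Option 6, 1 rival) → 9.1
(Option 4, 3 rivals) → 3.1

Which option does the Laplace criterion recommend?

Row averages: Option 1=5.58, Option 2=1.96, Option 3=5.68, Option 4=3.32, Option 5=2.9, Option 6=-0.2, Option 7=2.2
Highest average = 5.68 → Option 3.

Option 3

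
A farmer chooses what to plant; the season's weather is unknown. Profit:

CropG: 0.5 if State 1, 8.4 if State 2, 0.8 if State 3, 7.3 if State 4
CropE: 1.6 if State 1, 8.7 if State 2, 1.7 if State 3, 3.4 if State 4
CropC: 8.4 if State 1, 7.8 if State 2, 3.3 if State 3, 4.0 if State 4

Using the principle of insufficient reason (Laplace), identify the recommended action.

Row averages: CropG=4.25, CropE=3.85, CropC=5.875
Highest average = 5.875 → CropC.

CropC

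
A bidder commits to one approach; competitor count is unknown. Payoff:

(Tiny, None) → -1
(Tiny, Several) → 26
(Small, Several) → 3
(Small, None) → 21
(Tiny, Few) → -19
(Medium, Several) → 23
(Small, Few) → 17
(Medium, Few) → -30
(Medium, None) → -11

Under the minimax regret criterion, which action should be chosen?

Small

Column bests: None=21, Few=17, Several=26.
Tiny regrets: 22, 36, 0 → max 36
Small regrets: 0, 0, 23 → max 23
Medium regrets: 32, 47, 3 → max 47
Smallest max regret = 23 → Small.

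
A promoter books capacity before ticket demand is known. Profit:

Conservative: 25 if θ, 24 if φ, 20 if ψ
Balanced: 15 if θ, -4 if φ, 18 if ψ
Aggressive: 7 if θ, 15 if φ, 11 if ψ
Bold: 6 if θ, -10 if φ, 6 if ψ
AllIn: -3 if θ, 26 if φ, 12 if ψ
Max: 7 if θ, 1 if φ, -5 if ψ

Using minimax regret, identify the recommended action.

Column bests: θ=25, φ=26, ψ=20.
Conservative regrets: 0, 2, 0 → max 2
Balanced regrets: 10, 30, 2 → max 30
Aggressive regrets: 18, 11, 9 → max 18
Bold regrets: 19, 36, 14 → max 36
AllIn regrets: 28, 0, 8 → max 28
Max regrets: 18, 25, 25 → max 25
Smallest max regret = 2 → Conservative.

Conservative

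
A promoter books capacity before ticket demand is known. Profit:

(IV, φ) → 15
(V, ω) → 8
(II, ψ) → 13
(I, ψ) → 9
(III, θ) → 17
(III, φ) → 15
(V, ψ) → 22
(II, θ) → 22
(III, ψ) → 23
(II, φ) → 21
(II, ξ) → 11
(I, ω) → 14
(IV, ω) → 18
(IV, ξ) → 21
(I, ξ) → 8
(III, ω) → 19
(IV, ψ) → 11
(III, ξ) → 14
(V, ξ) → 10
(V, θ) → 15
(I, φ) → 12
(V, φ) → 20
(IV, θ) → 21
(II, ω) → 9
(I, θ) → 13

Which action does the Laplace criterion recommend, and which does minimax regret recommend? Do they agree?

laplace → III; minimax regret → III (agree)

Row averages: I=11.2, II=15.2, III=17.6, IV=17.2, V=15
Highest average = 17.6 → III.
Column bests: θ=22, φ=21, ψ=23, ω=19, ξ=21.
I regrets: 9, 9, 14, 5, 13 → max 14
II regrets: 0, 0, 10, 10, 10 → max 10
III regrets: 5, 6, 0, 0, 7 → max 7
IV regrets: 1, 6, 12, 1, 0 → max 12
V regrets: 7, 1, 1, 11, 11 → max 11
Smallest max regret = 7 → III.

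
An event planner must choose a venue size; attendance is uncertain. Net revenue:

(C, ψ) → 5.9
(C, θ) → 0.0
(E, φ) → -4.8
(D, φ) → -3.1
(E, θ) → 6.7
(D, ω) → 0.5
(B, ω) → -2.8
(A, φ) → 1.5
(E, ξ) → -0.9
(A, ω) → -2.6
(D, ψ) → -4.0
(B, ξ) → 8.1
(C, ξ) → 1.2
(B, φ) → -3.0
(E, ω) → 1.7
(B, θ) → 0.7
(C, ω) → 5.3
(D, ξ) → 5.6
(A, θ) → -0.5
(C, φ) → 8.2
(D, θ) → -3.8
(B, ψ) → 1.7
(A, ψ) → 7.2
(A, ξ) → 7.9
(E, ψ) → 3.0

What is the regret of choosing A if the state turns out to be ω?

7.9

Best payoff under ω is 5.3.
Regret = 5.3 − (-2.6) = 7.9.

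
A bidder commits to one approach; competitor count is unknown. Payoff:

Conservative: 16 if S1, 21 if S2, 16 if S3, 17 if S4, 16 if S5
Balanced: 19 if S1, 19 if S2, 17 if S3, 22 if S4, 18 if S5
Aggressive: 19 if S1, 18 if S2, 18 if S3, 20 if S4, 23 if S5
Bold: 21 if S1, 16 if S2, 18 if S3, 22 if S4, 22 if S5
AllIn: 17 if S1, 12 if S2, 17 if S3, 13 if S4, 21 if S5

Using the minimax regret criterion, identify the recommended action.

Column bests: S1=21, S2=21, S3=18, S4=22, S5=23.
Conservative regrets: 5, 0, 2, 5, 7 → max 7
Balanced regrets: 2, 2, 1, 0, 5 → max 5
Aggressive regrets: 2, 3, 0, 2, 0 → max 3
Bold regrets: 0, 5, 0, 0, 1 → max 5
AllIn regrets: 4, 9, 1, 9, 2 → max 9
Smallest max regret = 3 → Aggressive.

Aggressive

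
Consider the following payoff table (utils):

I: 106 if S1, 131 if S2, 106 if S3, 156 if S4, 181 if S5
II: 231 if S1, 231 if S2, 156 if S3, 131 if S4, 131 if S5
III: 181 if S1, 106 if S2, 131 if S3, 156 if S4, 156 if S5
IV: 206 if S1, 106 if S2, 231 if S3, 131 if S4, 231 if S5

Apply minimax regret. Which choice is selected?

Column bests: S1=231, S2=231, S3=231, S4=156, S5=231.
I regrets: 125, 100, 125, 0, 50 → max 125
II regrets: 0, 0, 75, 25, 100 → max 100
III regrets: 50, 125, 100, 0, 75 → max 125
IV regrets: 25, 125, 0, 25, 0 → max 125
Smallest max regret = 100 → II.

II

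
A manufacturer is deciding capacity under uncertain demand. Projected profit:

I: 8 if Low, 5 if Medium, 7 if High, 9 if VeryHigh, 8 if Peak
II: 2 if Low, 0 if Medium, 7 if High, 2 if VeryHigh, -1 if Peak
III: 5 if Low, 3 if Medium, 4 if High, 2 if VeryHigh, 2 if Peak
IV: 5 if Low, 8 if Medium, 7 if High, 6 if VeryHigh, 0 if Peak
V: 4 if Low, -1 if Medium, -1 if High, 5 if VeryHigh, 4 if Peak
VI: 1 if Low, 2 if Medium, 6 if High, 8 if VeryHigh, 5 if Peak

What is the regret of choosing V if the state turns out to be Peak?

Best payoff under Peak is 8.
Regret = 8 − 4 = 4.

4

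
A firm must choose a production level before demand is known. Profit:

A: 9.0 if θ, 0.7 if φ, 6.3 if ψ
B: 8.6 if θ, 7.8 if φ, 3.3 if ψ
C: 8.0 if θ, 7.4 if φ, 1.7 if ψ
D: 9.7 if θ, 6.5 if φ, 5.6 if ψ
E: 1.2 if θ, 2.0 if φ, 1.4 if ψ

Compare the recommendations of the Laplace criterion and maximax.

Row averages: A=16/3, B=197/30, C=5.7, D=109/15, E=23/15
Highest average = 109/15 → D.
Row maxima: A=9.0, B=8.6, C=8.0, D=9.7, E=2.0
Best best-case = 9.7 → D.

laplace → D; maximax → D (agree)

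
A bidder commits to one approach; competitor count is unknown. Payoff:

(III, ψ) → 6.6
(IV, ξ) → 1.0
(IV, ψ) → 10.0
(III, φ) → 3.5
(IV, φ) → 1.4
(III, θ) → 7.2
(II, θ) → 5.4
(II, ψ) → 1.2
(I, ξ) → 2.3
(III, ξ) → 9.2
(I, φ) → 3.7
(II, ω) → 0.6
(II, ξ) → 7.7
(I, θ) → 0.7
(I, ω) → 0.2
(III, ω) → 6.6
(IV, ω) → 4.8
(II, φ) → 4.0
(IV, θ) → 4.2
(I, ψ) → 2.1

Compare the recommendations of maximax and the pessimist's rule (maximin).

maximax → IV; maximin → III (disagree)

Row maxima: I=3.7, II=7.7, III=9.2, IV=10.0
Best best-case = 10.0 → IV.
Row minima: I=0.2, II=0.6, III=3.5, IV=1.0
Best worst-case = 3.5 → III.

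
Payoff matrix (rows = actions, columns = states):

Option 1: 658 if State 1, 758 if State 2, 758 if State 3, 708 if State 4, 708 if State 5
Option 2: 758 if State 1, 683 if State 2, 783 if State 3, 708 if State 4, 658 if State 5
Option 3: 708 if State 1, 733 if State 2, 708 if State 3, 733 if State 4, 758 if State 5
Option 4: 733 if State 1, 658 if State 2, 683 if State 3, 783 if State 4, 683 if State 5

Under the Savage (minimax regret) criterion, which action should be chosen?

Column bests: State 1=758, State 2=758, State 3=783, State 4=783, State 5=758.
Option 1 regrets: 100, 0, 25, 75, 50 → max 100
Option 2 regrets: 0, 75, 0, 75, 100 → max 100
Option 3 regrets: 50, 25, 75, 50, 0 → max 75
Option 4 regrets: 25, 100, 100, 0, 75 → max 100
Smallest max regret = 75 → Option 3.

Option 3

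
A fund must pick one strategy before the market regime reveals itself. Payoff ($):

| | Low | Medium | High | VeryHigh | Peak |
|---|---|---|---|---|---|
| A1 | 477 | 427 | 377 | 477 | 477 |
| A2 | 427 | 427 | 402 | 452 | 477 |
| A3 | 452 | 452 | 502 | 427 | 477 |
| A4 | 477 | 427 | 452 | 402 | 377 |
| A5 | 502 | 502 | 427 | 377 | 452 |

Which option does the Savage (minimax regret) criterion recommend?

Column bests: Low=502, Medium=502, High=502, VeryHigh=477, Peak=477.
A1 regrets: 25, 75, 125, 0, 0 → max 125
A2 regrets: 75, 75, 100, 25, 0 → max 100
A3 regrets: 50, 50, 0, 50, 0 → max 50
A4 regrets: 25, 75, 50, 75, 100 → max 100
A5 regrets: 0, 0, 75, 100, 25 → max 100
Smallest max regret = 50 → A3.

A3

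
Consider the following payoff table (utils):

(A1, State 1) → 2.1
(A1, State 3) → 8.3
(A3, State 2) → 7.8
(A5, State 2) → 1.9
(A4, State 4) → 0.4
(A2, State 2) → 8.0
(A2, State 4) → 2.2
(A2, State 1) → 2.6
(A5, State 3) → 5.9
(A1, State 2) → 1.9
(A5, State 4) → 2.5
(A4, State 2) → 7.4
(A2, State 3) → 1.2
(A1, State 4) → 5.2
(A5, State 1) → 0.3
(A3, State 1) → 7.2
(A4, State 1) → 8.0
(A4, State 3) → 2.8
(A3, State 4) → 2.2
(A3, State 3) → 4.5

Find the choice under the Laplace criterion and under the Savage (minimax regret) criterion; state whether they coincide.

laplace → A3; minimax regret → A3 (agree)

Row averages: A1=4.375, A2=3.5, A3=5.425, A4=4.65, A5=2.65
Highest average = 5.425 → A3.
Column bests: State 1=8.0, State 2=8.0, State 3=8.3, State 4=5.2.
A1 regrets: 5.9, 6.1, 0.0, 0.0 → max 6.1
A2 regrets: 5.4, 0.0, 7.1, 3.0 → max 7.1
A3 regrets: 0.8, 0.2, 3.8, 3.0 → max 3.8
A4 regrets: 0.0, 0.6, 5.5, 4.8 → max 5.5
A5 regrets: 7.7, 6.1, 2.4, 2.7 → max 7.7
Smallest max regret = 3.8 → A3.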